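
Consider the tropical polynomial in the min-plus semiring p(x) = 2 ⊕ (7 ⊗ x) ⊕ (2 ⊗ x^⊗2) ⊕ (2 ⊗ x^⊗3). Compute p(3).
p(3) = 2

A tropical monomial a ⊗ x^⊗i evaluates to a + i · x. Evaluating each term at x = 3:
  Term 0 contributes 2 + 0 · 3 = 2
  Term 1 contributes 7 + 1 · 3 = 10
  Term 2 contributes 2 + 2 · 3 = 8
  Term 3 contributes 2 + 3 · 3 = 11
p(3) = ⊕ of these = min[2, 10, 8, 11] = 2.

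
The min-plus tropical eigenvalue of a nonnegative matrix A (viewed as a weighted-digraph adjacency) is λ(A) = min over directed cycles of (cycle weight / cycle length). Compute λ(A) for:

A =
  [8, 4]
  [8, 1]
λ(A) = 1

Enumerate directed cycles and compute their means (weight / length). Sample:
  cycle 0 → 0: weight = 8, length = 1, mean = 8/1 ≈ 8.000
  cycle 1 → 1: weight = 1, length = 1, mean = 1/1 ≈ 1.000
  cycle 0 → 1 → 0: weight = 12, length = 2, mean = 12/2 ≈ 6.000
  cycle 1 → 0 → 1: weight = 12, length = 2, mean = 12/2 ≈ 6.000
Minimum mean = 1.000, attained e.g. along the cycle 1 → 1 with weight 1 and length 1. So λ(A) = 1/1 = 1.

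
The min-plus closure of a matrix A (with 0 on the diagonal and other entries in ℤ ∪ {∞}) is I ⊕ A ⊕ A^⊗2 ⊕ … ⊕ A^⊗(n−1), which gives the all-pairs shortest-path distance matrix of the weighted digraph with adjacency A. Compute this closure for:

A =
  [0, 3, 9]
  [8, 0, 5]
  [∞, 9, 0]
Closure =
  [0, 3, 8]
  [8, 0, 5]
  [17, 9, 0]

This is the Floyd-Warshall all-pairs shortest-path computation. For each intermediate vertex k = 0, 1, …, 2, update dist[i][j] ← min(dist[i][j], dist[i][k] + dist[k][j]). The final matrix gives, for each (i, j), the minimum total weight of any directed path from i to j (possibly empty when i = j).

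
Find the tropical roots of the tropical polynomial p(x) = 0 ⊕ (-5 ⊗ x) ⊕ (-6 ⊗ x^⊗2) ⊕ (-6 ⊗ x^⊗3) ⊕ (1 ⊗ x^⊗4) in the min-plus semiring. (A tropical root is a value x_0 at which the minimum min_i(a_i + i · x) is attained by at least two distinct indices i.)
Roots: {-7, 0, 1, 5}

Each tropical root is a break point of the lower envelope of the lines y = a_i + i · x (there are 5 lines, with slopes 0, 1, ..., 4). Only the lines that attain the minimum somewhere contribute to roots; other lines are dominated. Here the surviving (envelope) indices are i = 4, i = 3, i = 2, i = 1, i = 0.
Intersections between consecutive envelope lines give the roots: for adjacent envelope indices i < j the intersection is x = (a_i − a_j) / (j − i). Reading off the sorted break points: {-7, 0, 1, 5}.
Verification: at each break x_0, at least two indices attain the minimum of min_i(a_i + i · x_0).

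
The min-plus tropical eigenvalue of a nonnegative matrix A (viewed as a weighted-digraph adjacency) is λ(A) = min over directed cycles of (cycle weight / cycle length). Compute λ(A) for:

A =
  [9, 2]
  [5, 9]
λ(A) = 7/2

Enumerate directed cycles and compute their means (weight / length). Sample:
  cycle 0 → 0: weight = 9, length = 1, mean = 9/1 ≈ 9.000
  cycle 1 → 1: weight = 9, length = 1, mean = 9/1 ≈ 9.000
  cycle 0 → 1 → 0: weight = 7, length = 2, mean = 7/2 ≈ 3.500
  cycle 1 → 0 → 1: weight = 7, length = 2, mean = 7/2 ≈ 3.500
Minimum mean = 3.500, attained e.g. along the cycle 0 → 1 → 0 with weight 7 and length 2. So λ(A) = 7/2 = 7/2.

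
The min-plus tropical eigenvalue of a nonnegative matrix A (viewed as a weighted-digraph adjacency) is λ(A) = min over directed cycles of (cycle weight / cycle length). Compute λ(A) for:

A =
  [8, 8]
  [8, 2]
λ(A) = 2

Enumerate directed cycles and compute their means (weight / length). Sample:
  cycle 0 → 0: weight = 8, length = 1, mean = 8/1 ≈ 8.000
  cycle 1 → 1: weight = 2, length = 1, mean = 2/1 ≈ 2.000
  cycle 0 → 1 → 0: weight = 16, length = 2, mean = 16/2 ≈ 8.000
  cycle 1 → 0 → 1: weight = 16, length = 2, mean = 16/2 ≈ 8.000
Minimum mean = 2.000, attained e.g. along the cycle 1 → 1 with weight 2 and length 1. So λ(A) = 2/1 = 2.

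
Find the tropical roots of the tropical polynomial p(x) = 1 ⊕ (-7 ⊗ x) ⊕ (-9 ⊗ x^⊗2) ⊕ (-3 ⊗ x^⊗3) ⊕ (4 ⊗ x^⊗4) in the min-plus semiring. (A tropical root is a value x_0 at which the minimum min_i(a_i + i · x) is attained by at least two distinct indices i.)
Roots: {-7, -6, 2, 8}

Each tropical root is a break point of the lower envelope of the lines y = a_i + i · x (there are 5 lines, with slopes 0, 1, ..., 4). Only the lines that attain the minimum somewhere contribute to roots; other lines are dominated. Here the surviving (envelope) indices are i = 4, i = 3, i = 2, i = 1, i = 0.
Intersections between consecutive envelope lines give the roots: for adjacent envelope indices i < j the intersection is x = (a_i − a_j) / (j − i). Reading off the sorted break points: {-7, -6, 2, 8}.
Verification: at each break x_0, at least two indices attain the minimum of min_i(a_i + i · x_0).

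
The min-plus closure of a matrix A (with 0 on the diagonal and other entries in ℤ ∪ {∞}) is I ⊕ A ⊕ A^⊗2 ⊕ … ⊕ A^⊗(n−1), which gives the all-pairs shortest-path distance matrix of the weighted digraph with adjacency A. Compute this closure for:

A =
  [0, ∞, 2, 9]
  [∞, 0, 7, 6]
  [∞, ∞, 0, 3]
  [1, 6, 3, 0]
Closure =
  [0, 11, 2, 5]
  [7, 0, 7, 6]
  [4, 9, 0, 3]
  [1, 6, 3, 0]

This is the Floyd-Warshall all-pairs shortest-path computation. For each intermediate vertex k = 0, 1, …, 3, update dist[i][j] ← min(dist[i][j], dist[i][k] + dist[k][j]). The final matrix gives, for each (i, j), the minimum total weight of any directed path from i to j (possibly empty when i = j).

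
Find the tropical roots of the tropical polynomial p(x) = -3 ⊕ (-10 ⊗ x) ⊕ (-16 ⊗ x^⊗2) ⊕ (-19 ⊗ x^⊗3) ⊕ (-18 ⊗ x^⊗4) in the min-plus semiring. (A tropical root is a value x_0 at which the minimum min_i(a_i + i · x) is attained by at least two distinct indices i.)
Roots: {-1, 3, 6, 7}

Each tropical root is a break point of the lower envelope of the lines y = a_i + i · x (there are 5 lines, with slopes 0, 1, ..., 4). Only the lines that attain the minimum somewhere contribute to roots; other lines are dominated. Here the surviving (envelope) indices are i = 4, i = 3, i = 2, i = 1, i = 0.
Intersections between consecutive envelope lines give the roots: for adjacent envelope indices i < j the intersection is x = (a_i − a_j) / (j − i). Reading off the sorted break points: {-1, 3, 6, 7}.
Verification: at each break x_0, at least two indices attain the minimum of min_i(a_i + i · x_0).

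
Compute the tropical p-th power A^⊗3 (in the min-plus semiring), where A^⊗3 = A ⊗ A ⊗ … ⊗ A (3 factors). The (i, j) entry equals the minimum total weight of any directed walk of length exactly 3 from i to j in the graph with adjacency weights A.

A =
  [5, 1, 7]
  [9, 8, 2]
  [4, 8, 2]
A^⊗3 =
  [7, 11, 5]
  [8, 7, 6]
  [8, 7, 6]

Each entry (A^⊗3)_ij equals the minimum over all length-3 walks i = v_0 → v_1 → … → v_3 = j of Σ_t A[v_t][v_{t+1}]. For example, for (i, j) = (0, 2) we minimise over 9 possible intermediate vertex sequences; the minimum is 5, attained along the walk 0 → 1 → 2 → 2.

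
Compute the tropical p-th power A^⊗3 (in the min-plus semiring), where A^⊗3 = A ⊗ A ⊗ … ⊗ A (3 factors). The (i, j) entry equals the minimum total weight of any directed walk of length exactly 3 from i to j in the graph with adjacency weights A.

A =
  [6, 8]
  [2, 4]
A^⊗3 =
  [14, 16]
  [10, 12]

Each entry (A^⊗3)_ij equals the minimum over all length-3 walks i = v_0 → v_1 → … → v_3 = j of Σ_t A[v_t][v_{t+1}]. For example, for (i, j) = (0, 1) we minimise over 4 possible intermediate vertex sequences; the minimum is 16, attained along the walk 0 → 1 → 1 → 1.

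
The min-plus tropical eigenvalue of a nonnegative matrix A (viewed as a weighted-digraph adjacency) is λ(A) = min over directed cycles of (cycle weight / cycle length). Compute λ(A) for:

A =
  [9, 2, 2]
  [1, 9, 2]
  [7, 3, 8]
λ(A) = 3/2

Enumerate directed cycles and compute their means (weight / length). Sample:
  cycle 0 → 0: weight = 9, length = 1, mean = 9/1 ≈ 9.000
  cycle 1 → 1: weight = 9, length = 1, mean = 9/1 ≈ 9.000
  cycle 2 → 2: weight = 8, length = 1, mean = 8/1 ≈ 8.000
  cycle 0 → 1 → 0: weight = 3, length = 2, mean = 3/2 ≈ 1.500
  cycle 0 → 2 → 0: weight = 9, length = 2, mean = 9/2 ≈ 4.500
  cycle 1 → 0 → 1: weight = 3, length = 2, mean = 3/2 ≈ 1.500
Minimum mean = 1.500, attained e.g. along the cycle 0 → 1 → 0 with weight 3 and length 2. So λ(A) = 3/2 = 3/2.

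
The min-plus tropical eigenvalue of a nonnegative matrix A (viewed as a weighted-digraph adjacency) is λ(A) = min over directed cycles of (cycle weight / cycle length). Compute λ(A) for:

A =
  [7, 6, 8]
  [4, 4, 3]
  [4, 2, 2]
λ(A) = 2

Enumerate directed cycles and compute their means (weight / length). Sample:
  cycle 0 → 0: weight = 7, length = 1, mean = 7/1 ≈ 7.000
  cycle 1 → 1: weight = 4, length = 1, mean = 4/1 ≈ 4.000
  cycle 2 → 2: weight = 2, length = 1, mean = 2/1 ≈ 2.000
  cycle 0 → 1 → 0: weight = 10, length = 2, mean = 10/2 ≈ 5.000
  cycle 0 → 2 → 0: weight = 12, length = 2, mean = 12/2 ≈ 6.000
  cycle 1 → 0 → 1: weight = 10, length = 2, mean = 10/2 ≈ 5.000
Minimum mean = 2.000, attained e.g. along the cycle 2 → 2 with weight 2 and length 1. So λ(A) = 2/1 = 2.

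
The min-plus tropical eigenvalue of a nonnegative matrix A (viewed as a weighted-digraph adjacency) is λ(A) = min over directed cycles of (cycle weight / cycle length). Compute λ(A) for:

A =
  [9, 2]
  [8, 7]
λ(A) = 5

Enumerate directed cycles and compute their means (weight / length). Sample:
  cycle 0 → 0: weight = 9, length = 1, mean = 9/1 ≈ 9.000
  cycle 1 → 1: weight = 7, length = 1, mean = 7/1 ≈ 7.000
  cycle 0 → 1 → 0: weight = 10, length = 2, mean = 10/2 ≈ 5.000
  cycle 1 → 0 → 1: weight = 10, length = 2, mean = 10/2 ≈ 5.000
Minimum mean = 5.000, attained e.g. along the cycle 0 → 1 → 0 with weight 10 and length 2. So λ(A) = 10/2 = 5.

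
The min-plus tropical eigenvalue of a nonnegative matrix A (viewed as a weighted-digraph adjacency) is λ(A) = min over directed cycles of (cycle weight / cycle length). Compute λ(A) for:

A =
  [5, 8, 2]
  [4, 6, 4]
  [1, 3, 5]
λ(A) = 3/2

Enumerate directed cycles and compute their means (weight / length). Sample:
  cycle 0 → 0: weight = 5, length = 1, mean = 5/1 ≈ 5.000
  cycle 1 → 1: weight = 6, length = 1, mean = 6/1 ≈ 6.000
  cycle 2 → 2: weight = 5, length = 1, mean = 5/1 ≈ 5.000
  cycle 0 → 1 → 0: weight = 12, length = 2, mean = 12/2 ≈ 6.000
  cycle 0 → 2 → 0: weight = 3, length = 2, mean = 3/2 ≈ 1.500
  cycle 1 → 0 → 1: weight = 12, length = 2, mean = 12/2 ≈ 6.000
Minimum mean = 1.500, attained e.g. along the cycle 0 → 2 → 0 with weight 3 and length 2. So λ(A) = 3/2 = 3/2.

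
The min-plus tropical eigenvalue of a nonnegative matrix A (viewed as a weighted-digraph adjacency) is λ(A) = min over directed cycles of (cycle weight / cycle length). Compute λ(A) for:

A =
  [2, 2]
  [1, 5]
λ(A) = 3/2

Enumerate directed cycles and compute their means (weight / length). Sample:
  cycle 0 → 0: weight = 2, length = 1, mean = 2/1 ≈ 2.000
  cycle 1 → 1: weight = 5, length = 1, mean = 5/1 ≈ 5.000
  cycle 0 → 1 → 0: weight = 3, length = 2, mean = 3/2 ≈ 1.500
  cycle 1 → 0 → 1: weight = 3, length = 2, mean = 3/2 ≈ 1.500
Minimum mean = 1.500, attained e.g. along the cycle 0 → 1 → 0 with weight 3 and length 2. So λ(A) = 3/2 = 3/2.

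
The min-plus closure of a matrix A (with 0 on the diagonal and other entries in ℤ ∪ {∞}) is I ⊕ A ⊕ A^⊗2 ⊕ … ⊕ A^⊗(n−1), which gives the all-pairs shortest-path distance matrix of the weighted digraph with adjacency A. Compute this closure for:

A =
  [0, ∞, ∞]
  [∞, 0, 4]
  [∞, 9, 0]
Closure =
  [0, ∞, ∞]
  [∞, 0, 4]
  [∞, 9, 0]

This is the Floyd-Warshall all-pairs shortest-path computation. For each intermediate vertex k = 0, 1, …, 2, update dist[i][j] ← min(dist[i][j], dist[i][k] + dist[k][j]). The final matrix gives, for each (i, j), the minimum total weight of any directed path from i to j (possibly empty when i = j).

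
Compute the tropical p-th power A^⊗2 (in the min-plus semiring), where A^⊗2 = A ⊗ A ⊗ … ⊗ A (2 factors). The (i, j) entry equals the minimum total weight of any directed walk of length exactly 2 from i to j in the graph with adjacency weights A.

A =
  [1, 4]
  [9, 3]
A^⊗2 =
  [2, 5]
  [10, 6]

Each entry (A^⊗2)_ij equals the minimum over all length-2 walks i = v_0 → v_1 → … → v_2 = j of Σ_t A[v_t][v_{t+1}]. For example, for (i, j) = (0, 1) we minimise over 2 possible intermediate vertex sequences; the minimum is 5, attained along the walk 0 → 0 → 1.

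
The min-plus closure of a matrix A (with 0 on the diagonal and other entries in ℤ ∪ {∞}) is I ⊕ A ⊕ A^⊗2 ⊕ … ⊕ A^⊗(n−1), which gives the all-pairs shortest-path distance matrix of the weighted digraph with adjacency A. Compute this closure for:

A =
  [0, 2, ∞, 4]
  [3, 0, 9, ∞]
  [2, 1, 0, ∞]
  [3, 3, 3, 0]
Closure =
  [0, 2, 7, 4]
  [3, 0, 9, 7]
  [2, 1, 0, 6]
  [3, 3, 3, 0]

This is the Floyd-Warshall all-pairs shortest-path computation. For each intermediate vertex k = 0, 1, …, 3, update dist[i][j] ← min(dist[i][j], dist[i][k] + dist[k][j]). The final matrix gives, for each (i, j), the minimum total weight of any directed path from i to j (possibly empty when i = j).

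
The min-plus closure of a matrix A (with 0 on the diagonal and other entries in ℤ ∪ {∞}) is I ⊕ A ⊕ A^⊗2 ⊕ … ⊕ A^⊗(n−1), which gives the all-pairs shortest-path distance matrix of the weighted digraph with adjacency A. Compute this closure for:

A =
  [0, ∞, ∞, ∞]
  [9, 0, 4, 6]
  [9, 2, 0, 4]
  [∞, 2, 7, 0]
Closure =
  [0, ∞, ∞, ∞]
  [9, 0, 4, 6]
  [9, 2, 0, 4]
  [11, 2, 6, 0]

This is the Floyd-Warshall all-pairs shortest-path computation. For each intermediate vertex k = 0, 1, …, 3, update dist[i][j] ← min(dist[i][j], dist[i][k] + dist[k][j]). The final matrix gives, for each (i, j), the minimum total weight of any directed path from i to j (possibly empty when i = j).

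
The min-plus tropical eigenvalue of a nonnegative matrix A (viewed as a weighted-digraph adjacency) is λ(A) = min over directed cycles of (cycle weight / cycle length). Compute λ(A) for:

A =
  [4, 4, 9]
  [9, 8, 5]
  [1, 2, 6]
λ(A) = 10/3

Enumerate directed cycles and compute their means (weight / length). Sample:
  cycle 0 → 0: weight = 4, length = 1, mean = 4/1 ≈ 4.000
  cycle 1 → 1: weight = 8, length = 1, mean = 8/1 ≈ 8.000
  cycle 2 → 2: weight = 6, length = 1, mean = 6/1 ≈ 6.000
  cycle 0 → 1 → 0: weight = 13, length = 2, mean = 13/2 ≈ 6.500
  cycle 0 → 2 → 0: weight = 10, length = 2, mean = 10/2 ≈ 5.000
  cycle 1 → 0 → 1: weight = 13, length = 2, mean = 13/2 ≈ 6.500
Minimum mean = 3.333, attained e.g. along the cycle 0 → 1 → 2 → 0 with weight 10 and length 3. So λ(A) = 10/3 = 10/3.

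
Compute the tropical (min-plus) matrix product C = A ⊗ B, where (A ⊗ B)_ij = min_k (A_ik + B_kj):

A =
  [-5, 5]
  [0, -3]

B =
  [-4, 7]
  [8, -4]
A ⊗ B =
  [-9, 1]
  [-4, -7]

Apply the min-plus product entry-by-entry:
  C[0][0] = min over k of (A[0][0] + B[0][0] = -5 + -4 = -9, A[0][1] + B[1][0] = 5 + 8 = 13) = -9 (attained at k = 0)
  C[0][1] = min over k of (A[0][0] + B[0][1] = -5 + 7 = 2, A[0][1] + B[1][1] = 5 + -4 = 1) = 1 (attained at k = 1)
  C[1][0] = min over k of (A[1][0] + B[0][0] = 0 + -4 = -4, A[1][1] + B[1][0] = -3 + 8 = 5) = -4 (attained at k = 0)
  C[1][1] = min over k of (A[1][0] + B[0][1] = 0 + 7 = 7, A[1][1] + B[1][1] = -3 + -4 = -7) = -7 (attained at k = 1)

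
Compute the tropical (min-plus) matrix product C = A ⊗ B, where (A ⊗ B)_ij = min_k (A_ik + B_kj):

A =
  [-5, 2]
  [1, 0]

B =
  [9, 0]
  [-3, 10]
A ⊗ B =
  [-1, -5]
  [-3, 1]

Apply the min-plus product entry-by-entry:
  C[0][0] = min over k of (A[0][0] + B[0][0] = -5 + 9 = 4, A[0][1] + B[1][0] = 2 + -3 = -1) = -1 (attained at k = 1)
  C[0][1] = min over k of (A[0][0] + B[0][1] = -5 + 0 = -5, A[0][1] + B[1][1] = 2 + 10 = 12) = -5 (attained at k = 0)
  C[1][0] = min over k of (A[1][0] + B[0][0] = 1 + 9 = 10, A[1][1] + B[1][0] = 0 + -3 = -3) = -3 (attained at k = 1)
  C[1][1] = min over k of (A[1][0] + B[0][1] = 1 + 0 = 1, A[1][1] + B[1][1] = 0 + 10 = 10) = 1 (attained at k = 0)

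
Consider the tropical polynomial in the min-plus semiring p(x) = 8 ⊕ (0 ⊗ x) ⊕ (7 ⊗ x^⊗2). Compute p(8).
p(8) = 8

A tropical monomial a ⊗ x^⊗i evaluates to a + i · x. Evaluating each term at x = 8:
  Term 0 contributes 8 + 0 · 8 = 8
  Term 1 contributes 0 + 1 · 8 = 8
  Term 2 contributes 7 + 2 · 8 = 23
p(8) = ⊕ of these = min[8, 8, 23] = 8.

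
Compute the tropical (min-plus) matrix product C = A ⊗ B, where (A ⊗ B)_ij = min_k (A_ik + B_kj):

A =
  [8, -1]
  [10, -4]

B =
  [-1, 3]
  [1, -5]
A ⊗ B =
  [0, -6]
  [-3, -9]

Apply the min-plus product entry-by-entry:
  C[0][0] = min over k of (A[0][0] + B[0][0] = 8 + -1 = 7, A[0][1] + B[1][0] = -1 + 1 = 0) = 0 (attained at k = 1)
  C[0][1] = min over k of (A[0][0] + B[0][1] = 8 + 3 = 11, A[0][1] + B[1][1] = -1 + -5 = -6) = -6 (attained at k = 1)
  C[1][0] = min over k of (A[1][0] + B[0][0] = 10 + -1 = 9, A[1][1] + B[1][0] = -4 + 1 = -3) = -3 (attained at k = 1)
  C[1][1] = min over k of (A[1][0] + B[0][1] = 10 + 3 = 13, A[1][1] + B[1][1] = -4 + -5 = -9) = -9 (attained at k = 1)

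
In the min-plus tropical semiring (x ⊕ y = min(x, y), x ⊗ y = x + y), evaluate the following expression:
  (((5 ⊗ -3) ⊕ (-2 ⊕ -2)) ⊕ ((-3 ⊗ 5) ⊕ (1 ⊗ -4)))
(((5 ⊗ -3) ⊕ (-2 ⊕ -2)) ⊕ ((-3 ⊗ 5) ⊕ (1 ⊗ -4))) = -3

Expand innermost to outermost. Recall ⊕ takes the minimum of its arguments and ⊗ takes their sum. Working out the expression (((5 ⊗ -3) ⊕ (-2 ⊕ -2)) ⊕ ((-3 ⊗ 5) ⊕ (1 ⊗ -4))) gives -3.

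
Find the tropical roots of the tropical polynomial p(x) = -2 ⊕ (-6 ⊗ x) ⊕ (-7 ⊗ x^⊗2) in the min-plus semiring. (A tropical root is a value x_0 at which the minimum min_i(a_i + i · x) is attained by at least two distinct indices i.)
Roots: {1, 4}

Each tropical root is a break point of the lower envelope of the lines y = a_i + i · x (there are 3 lines, with slopes 0, 1, ..., 2). Only the lines that attain the minimum somewhere contribute to roots; other lines are dominated. Here the surviving (envelope) indices are i = 2, i = 1, i = 0.
Intersections between consecutive envelope lines give the roots: for adjacent envelope indices i < j the intersection is x = (a_i − a_j) / (j − i). Reading off the sorted break points: {1, 4}.
Verification: at each break x_0, at least two indices attain the minimum of min_i(a_i + i · x_0).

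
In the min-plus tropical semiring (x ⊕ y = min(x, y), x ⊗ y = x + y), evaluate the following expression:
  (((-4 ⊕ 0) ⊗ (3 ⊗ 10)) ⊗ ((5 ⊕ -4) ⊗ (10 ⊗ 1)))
(((-4 ⊕ 0) ⊗ (3 ⊗ 10)) ⊗ ((5 ⊕ -4) ⊗ (10 ⊗ 1))) = 16

Expand innermost to outermost. Recall ⊕ takes the minimum of its arguments and ⊗ takes their sum. Working out the expression (((-4 ⊕ 0) ⊗ (3 ⊗ 10)) ⊗ ((5 ⊕ -4) ⊗ (10 ⊗ 1))) gives 16.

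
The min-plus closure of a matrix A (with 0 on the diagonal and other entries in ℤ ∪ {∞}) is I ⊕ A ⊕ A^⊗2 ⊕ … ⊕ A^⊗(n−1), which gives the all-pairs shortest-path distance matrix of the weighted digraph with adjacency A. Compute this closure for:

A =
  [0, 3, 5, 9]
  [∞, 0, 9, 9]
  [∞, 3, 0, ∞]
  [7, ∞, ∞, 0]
Closure =
  [0, 3, 5, 9]
  [16, 0, 9, 9]
  [19, 3, 0, 12]
  [7, 10, 12, 0]

This is the Floyd-Warshall all-pairs shortest-path computation. For each intermediate vertex k = 0, 1, …, 3, update dist[i][j] ← min(dist[i][j], dist[i][k] + dist[k][j]). The final matrix gives, for each (i, j), the minimum total weight of any directed path from i to j (possibly empty when i = j).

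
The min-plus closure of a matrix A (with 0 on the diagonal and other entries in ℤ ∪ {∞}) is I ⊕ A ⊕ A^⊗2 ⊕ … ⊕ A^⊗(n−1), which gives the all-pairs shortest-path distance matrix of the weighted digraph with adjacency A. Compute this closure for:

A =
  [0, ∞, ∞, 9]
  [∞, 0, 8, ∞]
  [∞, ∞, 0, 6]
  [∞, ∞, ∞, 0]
Closure =
  [0, ∞, ∞, 9]
  [∞, 0, 8, 14]
  [∞, ∞, 0, 6]
  [∞, ∞, ∞, 0]

This is the Floyd-Warshall all-pairs shortest-path computation. For each intermediate vertex k = 0, 1, …, 3, update dist[i][j] ← min(dist[i][j], dist[i][k] + dist[k][j]). The final matrix gives, for each (i, j), the minimum total weight of any directed path from i to j (possibly empty when i = j).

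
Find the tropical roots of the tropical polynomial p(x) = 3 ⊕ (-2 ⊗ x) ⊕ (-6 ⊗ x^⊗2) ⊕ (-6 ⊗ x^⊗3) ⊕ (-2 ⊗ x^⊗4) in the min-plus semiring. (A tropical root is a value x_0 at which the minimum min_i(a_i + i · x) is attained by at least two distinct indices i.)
Roots: {-4, 0, 4, 5}

Each tropical root is a break point of the lower envelope of the lines y = a_i + i · x (there are 5 lines, with slopes 0, 1, ..., 4). Only the lines that attain the minimum somewhere contribute to roots; other lines are dominated. Here the surviving (envelope) indices are i = 4, i = 3, i = 2, i = 1, i = 0.
Intersections between consecutive envelope lines give the roots: for adjacent envelope indices i < j the intersection is x = (a_i − a_j) / (j − i). Reading off the sorted break points: {-4, 0, 4, 5}.
Verification: at each break x_0, at least two indices attain the minimum of min_i(a_i + i · x_0).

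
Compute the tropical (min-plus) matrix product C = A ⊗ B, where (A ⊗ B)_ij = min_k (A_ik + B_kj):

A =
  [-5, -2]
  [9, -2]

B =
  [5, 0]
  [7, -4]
A ⊗ B =
  [0, -6]
  [5, -6]

Apply the min-plus product entry-by-entry:
  C[0][0] = min over k of (A[0][0] + B[0][0] = -5 + 5 = 0, A[0][1] + B[1][0] = -2 + 7 = 5) = 0 (attained at k = 0)
  C[0][1] = min over k of (A[0][0] + B[0][1] = -5 + 0 = -5, A[0][1] + B[1][1] = -2 + -4 = -6) = -6 (attained at k = 1)
  C[1][0] = min over k of (A[1][0] + B[0][0] = 9 + 5 = 14, A[1][1] + B[1][0] = -2 + 7 = 5) = 5 (attained at k = 1)
  C[1][1] = min over k of (A[1][0] + B[0][1] = 9 + 0 = 9, A[1][1] + B[1][1] = -2 + -4 = -6) = -6 (attained at k = 1)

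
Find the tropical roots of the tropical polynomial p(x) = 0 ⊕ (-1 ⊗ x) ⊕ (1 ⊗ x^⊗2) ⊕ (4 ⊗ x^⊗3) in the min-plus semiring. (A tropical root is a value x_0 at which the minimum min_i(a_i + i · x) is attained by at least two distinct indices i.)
Roots: {-3, -2, 1}

Each tropical root is a break point of the lower envelope of the lines y = a_i + i · x (there are 4 lines, with slopes 0, 1, ..., 3). Only the lines that attain the minimum somewhere contribute to roots; other lines are dominated. Here the surviving (envelope) indices are i = 3, i = 2, i = 1, i = 0.
Intersections between consecutive envelope lines give the roots: for adjacent envelope indices i < j the intersection is x = (a_i − a_j) / (j − i). Reading off the sorted break points: {-3, -2, 1}.
Verification: at each break x_0, at least two indices attain the minimum of min_i(a_i + i · x_0).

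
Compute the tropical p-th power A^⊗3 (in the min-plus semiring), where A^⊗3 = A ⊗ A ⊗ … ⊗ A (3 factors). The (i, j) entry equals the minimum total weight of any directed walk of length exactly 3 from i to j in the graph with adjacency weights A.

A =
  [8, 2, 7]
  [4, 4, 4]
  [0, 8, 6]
A^⊗3 =
  [6, 8, 10]
  [8, 6, 10]
  [6, 6, 6]

Each entry (A^⊗3)_ij equals the minimum over all length-3 walks i = v_0 → v_1 → … → v_3 = j of Σ_t A[v_t][v_{t+1}]. For example, for (i, j) = (0, 2) we minimise over 9 possible intermediate vertex sequences; the minimum is 10, attained along the walk 0 → 1 → 1 → 2.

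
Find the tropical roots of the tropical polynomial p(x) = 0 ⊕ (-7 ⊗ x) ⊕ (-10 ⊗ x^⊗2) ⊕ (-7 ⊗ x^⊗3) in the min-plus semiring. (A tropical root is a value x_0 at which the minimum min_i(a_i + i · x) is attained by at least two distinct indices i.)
Roots: {-3, 3, 7}

Each tropical root is a break point of the lower envelope of the lines y = a_i + i · x (there are 4 lines, with slopes 0, 1, ..., 3). Only the lines that attain the minimum somewhere contribute to roots; other lines are dominated. Here the surviving (envelope) indices are i = 3, i = 2, i = 1, i = 0.
Intersections between consecutive envelope lines give the roots: for adjacent envelope indices i < j the intersection is x = (a_i − a_j) / (j − i). Reading off the sorted break points: {-3, 3, 7}.
Verification: at each break x_0, at least two indices attain the minimum of min_i(a_i + i · x_0).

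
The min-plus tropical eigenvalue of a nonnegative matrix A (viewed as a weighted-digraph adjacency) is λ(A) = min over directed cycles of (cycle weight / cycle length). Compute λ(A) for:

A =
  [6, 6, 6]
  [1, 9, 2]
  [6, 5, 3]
λ(A) = 3

Enumerate directed cycles and compute their means (weight / length). Sample:
  cycle 0 → 0: weight = 6, length = 1, mean = 6/1 ≈ 6.000
  cycle 1 → 1: weight = 9, length = 1, mean = 9/1 ≈ 9.000
  cycle 2 → 2: weight = 3, length = 1, mean = 3/1 ≈ 3.000
  cycle 0 → 1 → 0: weight = 7, length = 2, mean = 7/2 ≈ 3.500
  cycle 0 → 2 → 0: weight = 12, length = 2, mean = 12/2 ≈ 6.000
  cycle 1 → 0 → 1: weight = 7, length = 2, mean = 7/2 ≈ 3.500
Minimum mean = 3.000, attained e.g. along the cycle 2 → 2 with weight 3 and length 1. So λ(A) = 3/1 = 3.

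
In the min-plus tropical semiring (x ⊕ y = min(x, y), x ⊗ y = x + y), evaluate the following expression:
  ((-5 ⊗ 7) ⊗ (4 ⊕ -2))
((-5 ⊗ 7) ⊗ (4 ⊕ -2)) = 0

Expand innermost to outermost. Recall ⊕ takes the minimum of its arguments and ⊗ takes their sum. Working out the expression ((-5 ⊗ 7) ⊗ (4 ⊕ -2)) gives 0.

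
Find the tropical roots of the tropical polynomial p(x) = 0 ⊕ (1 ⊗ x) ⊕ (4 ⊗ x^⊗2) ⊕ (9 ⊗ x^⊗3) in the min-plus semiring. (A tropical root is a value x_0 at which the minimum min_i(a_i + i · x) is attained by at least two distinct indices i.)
Roots: {-5, -3, -1}

Each tropical root is a break point of the lower envelope of the lines y = a_i + i · x (there are 4 lines, with slopes 0, 1, ..., 3). Only the lines that attain the minimum somewhere contribute to roots; other lines are dominated. Here the surviving (envelope) indices are i = 3, i = 2, i = 1, i = 0.
Intersections between consecutive envelope lines give the roots: for adjacent envelope indices i < j the intersection is x = (a_i − a_j) / (j − i). Reading off the sorted break points: {-5, -3, -1}.
Verification: at each break x_0, at least two indices attain the minimum of min_i(a_i + i · x_0).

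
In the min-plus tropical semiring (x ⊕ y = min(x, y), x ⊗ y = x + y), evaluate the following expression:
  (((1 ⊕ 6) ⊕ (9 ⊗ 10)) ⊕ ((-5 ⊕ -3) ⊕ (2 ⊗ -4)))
(((1 ⊕ 6) ⊕ (9 ⊗ 10)) ⊕ ((-5 ⊕ -3) ⊕ (2 ⊗ -4))) = -5

Expand innermost to outermost. Recall ⊕ takes the minimum of its arguments and ⊗ takes their sum. Working out the expression (((1 ⊕ 6) ⊕ (9 ⊗ 10)) ⊕ ((-5 ⊕ -3) ⊕ (2 ⊗ -4))) gives -5.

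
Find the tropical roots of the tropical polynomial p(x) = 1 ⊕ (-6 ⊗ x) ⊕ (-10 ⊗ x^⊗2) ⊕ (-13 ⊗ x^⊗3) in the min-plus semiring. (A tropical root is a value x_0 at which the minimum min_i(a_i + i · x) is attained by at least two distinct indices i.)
Roots: {3, 4, 7}

Each tropical root is a break point of the lower envelope of the lines y = a_i + i · x (there are 4 lines, with slopes 0, 1, ..., 3). Only the lines that attain the minimum somewhere contribute to roots; other lines are dominated. Here the surviving (envelope) indices are i = 3, i = 2, i = 1, i = 0.
Intersections between consecutive envelope lines give the roots: for adjacent envelope indices i < j the intersection is x = (a_i − a_j) / (j − i). Reading off the sorted break points: {3, 4, 7}.
Verification: at each break x_0, at least two indices attain the minimum of min_i(a_i + i · x_0).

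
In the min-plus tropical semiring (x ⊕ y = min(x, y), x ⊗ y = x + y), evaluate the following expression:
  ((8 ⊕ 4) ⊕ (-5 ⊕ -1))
((8 ⊕ 4) ⊕ (-5 ⊕ -1)) = -5

Expand innermost to outermost. Recall ⊕ takes the minimum of its arguments and ⊗ takes their sum. Working out the expression ((8 ⊕ 4) ⊕ (-5 ⊕ -1)) gives -5.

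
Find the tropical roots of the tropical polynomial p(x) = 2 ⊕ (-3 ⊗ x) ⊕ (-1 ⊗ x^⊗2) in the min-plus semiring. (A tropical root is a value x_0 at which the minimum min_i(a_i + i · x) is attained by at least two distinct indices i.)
Roots: {-2, 5}

Each tropical root is a break point of the lower envelope of the lines y = a_i + i · x (there are 3 lines, with slopes 0, 1, ..., 2). Only the lines that attain the minimum somewhere contribute to roots; other lines are dominated. Here the surviving (envelope) indices are i = 2, i = 1, i = 0.
Intersections between consecutive envelope lines give the roots: for adjacent envelope indices i < j the intersection is x = (a_i − a_j) / (j − i). Reading off the sorted break points: {-2, 5}.
Verification: at each break x_0, at least two indices attain the minimum of min_i(a_i + i · x_0).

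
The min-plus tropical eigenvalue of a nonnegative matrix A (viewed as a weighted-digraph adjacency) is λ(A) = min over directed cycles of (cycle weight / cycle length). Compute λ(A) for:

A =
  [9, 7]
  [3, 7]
λ(A) = 5

Enumerate directed cycles and compute their means (weight / length). Sample:
  cycle 0 → 0: weight = 9, length = 1, mean = 9/1 ≈ 9.000
  cycle 1 → 1: weight = 7, length = 1, mean = 7/1 ≈ 7.000
  cycle 0 → 1 → 0: weight = 10, length = 2, mean = 10/2 ≈ 5.000
  cycle 1 → 0 → 1: weight = 10, length = 2, mean = 10/2 ≈ 5.000
Minimum mean = 5.000, attained e.g. along the cycle 0 → 1 → 0 with weight 10 and length 2. So λ(A) = 10/2 = 5.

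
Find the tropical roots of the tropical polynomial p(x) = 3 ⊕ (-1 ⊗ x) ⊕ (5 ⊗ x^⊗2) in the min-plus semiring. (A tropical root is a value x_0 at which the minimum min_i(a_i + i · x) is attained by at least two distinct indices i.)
Roots: {-6, 4}

Each tropical root is a break point of the lower envelope of the lines y = a_i + i · x (there are 3 lines, with slopes 0, 1, ..., 2). Only the lines that attain the minimum somewhere contribute to roots; other lines are dominated. Here the surviving (envelope) indices are i = 2, i = 1, i = 0.
Intersections between consecutive envelope lines give the roots: for adjacent envelope indices i < j the intersection is x = (a_i − a_j) / (j − i). Reading off the sorted break points: {-6, 4}.
Verification: at each break x_0, at least two indices attain the minimum of min_i(a_i + i · x_0).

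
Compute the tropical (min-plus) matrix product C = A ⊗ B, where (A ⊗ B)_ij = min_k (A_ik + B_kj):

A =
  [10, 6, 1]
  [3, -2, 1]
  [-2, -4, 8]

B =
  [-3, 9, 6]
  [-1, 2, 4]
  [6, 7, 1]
A ⊗ B =
  [5, 8, 2]
  [-3, 0, 2]
  [-5, -2, 0]

Apply the min-plus product entry-by-entry:
  C[0][0] = min over k of (A[0][0] + B[0][0] = 10 + -3 = 7, A[0][1] + B[1][0] = 6 + -1 = 5, A[0][2] + B[2][0] = 1 + 6 = 7) = 5 (attained at k = 1)
  C[0][1] = min over k of (A[0][0] + B[0][1] = 10 + 9 = 19, A[0][1] + B[1][1] = 6 + 2 = 8, A[0][2] + B[2][1] = 1 + 7 = 8) = 8 (attained at k = 1)
  C[0][2] = min over k of (A[0][0] + B[0][2] = 10 + 6 = 16, A[0][1] + B[1][2] = 6 + 4 = 10, A[0][2] + B[2][2] = 1 + 1 = 2) = 2 (attained at k = 2)
  C[1][0] = min over k of (A[1][0] + B[0][0] = 3 + -3 = 0, A[1][1] + B[1][0] = -2 + -1 = -3, A[1][2] + B[2][0] = 1 + 6 = 7) = -3 (attained at k = 1)
  C[1][1] = min over k of (A[1][0] + B[0][1] = 3 + 9 = 12, A[1][1] + B[1][1] = -2 + 2 = 0, A[1][2] + B[2][1] = 1 + 7 = 8) = 0 (attained at k = 1)
  C[1][2] = min over k of (A[1][0] + B[0][2] = 3 + 6 = 9, A[1][1] + B[1][2] = -2 + 4 = 2, A[1][2] + B[2][2] = 1 + 1 = 2) = 2 (attained at k = 1)
  C[2][0] = min over k of (A[2][0] + B[0][0] = -2 + -3 = -5, A[2][1] + B[1][0] = -4 + -1 = -5, A[2][2] + B[2][0] = 8 + 6 = 14) = -5 (attained at k = 0)
  C[2][1] = min over k of (A[2][0] + B[0][1] = -2 + 9 = 7, A[2][1] + B[1][1] = -4 + 2 = -2, A[2][2] + B[2][1] = 8 + 7 = 15) = -2 (attained at k = 1)
  C[2][2] = min over k of (A[2][0] + B[0][2] = -2 + 6 = 4, A[2][1] + B[1][2] = -4 + 4 = 0, A[2][2] + B[2][2] = 8 + 1 = 9) = 0 (attained at k = 1)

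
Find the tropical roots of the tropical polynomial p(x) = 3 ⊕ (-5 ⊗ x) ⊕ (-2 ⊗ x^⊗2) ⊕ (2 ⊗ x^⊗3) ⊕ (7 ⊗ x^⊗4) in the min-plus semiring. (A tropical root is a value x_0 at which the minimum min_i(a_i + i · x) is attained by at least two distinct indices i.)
Roots: {-5, -4, -3, 8}

Each tropical root is a break point of the lower envelope of the lines y = a_i + i · x (there are 5 lines, with slopes 0, 1, ..., 4). Only the lines that attain the minimum somewhere contribute to roots; other lines are dominated. Here the surviving (envelope) indices are i = 4, i = 3, i = 2, i = 1, i = 0.
Intersections between consecutive envelope lines give the roots: for adjacent envelope indices i < j the intersection is x = (a_i − a_j) / (j − i). Reading off the sorted break points: {-5, -4, -3, 8}.
Verification: at each break x_0, at least two indices attain the minimum of min_i(a_i + i · x_0).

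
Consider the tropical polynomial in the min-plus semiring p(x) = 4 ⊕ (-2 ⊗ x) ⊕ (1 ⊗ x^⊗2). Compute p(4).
p(4) = 2

A tropical monomial a ⊗ x^⊗i evaluates to a + i · x. Evaluating each term at x = 4:
  Term 0 contributes 4 + 0 · 4 = 4
  Term 1 contributes -2 + 1 · 4 = 2
  Term 2 contributes 1 + 2 · 4 = 9
p(4) = ⊕ of these = min[4, 2, 9] = 2.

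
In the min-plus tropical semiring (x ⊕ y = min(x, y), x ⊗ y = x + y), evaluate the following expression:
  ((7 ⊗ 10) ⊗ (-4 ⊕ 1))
((7 ⊗ 10) ⊗ (-4 ⊕ 1)) = 13

Expand innermost to outermost. Recall ⊕ takes the minimum of its arguments and ⊗ takes their sum. Working out the expression ((7 ⊗ 10) ⊗ (-4 ⊕ 1)) gives 13.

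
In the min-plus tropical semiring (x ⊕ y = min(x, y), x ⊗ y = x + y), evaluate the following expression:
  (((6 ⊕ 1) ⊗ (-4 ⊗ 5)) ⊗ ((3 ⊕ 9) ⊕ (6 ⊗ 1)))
(((6 ⊕ 1) ⊗ (-4 ⊗ 5)) ⊗ ((3 ⊕ 9) ⊕ (6 ⊗ 1))) = 5

Expand innermost to outermost. Recall ⊕ takes the minimum of its arguments and ⊗ takes their sum. Working out the expression (((6 ⊕ 1) ⊗ (-4 ⊗ 5)) ⊗ ((3 ⊕ 9) ⊕ (6 ⊗ 1))) gives 5.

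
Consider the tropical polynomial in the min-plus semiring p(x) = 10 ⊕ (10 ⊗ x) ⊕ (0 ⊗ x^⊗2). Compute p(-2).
p(-2) = -4

A tropical monomial a ⊗ x^⊗i evaluates to a + i · x. Evaluating each term at x = -2:
  Term 0 contributes 10 + 0 · -2 = 10
  Term 1 contributes 10 + 1 · -2 = 8
  Term 2 contributes 0 + 2 · -2 = -4
p(-2) = ⊕ of these = min[10, 8, -4] = -4.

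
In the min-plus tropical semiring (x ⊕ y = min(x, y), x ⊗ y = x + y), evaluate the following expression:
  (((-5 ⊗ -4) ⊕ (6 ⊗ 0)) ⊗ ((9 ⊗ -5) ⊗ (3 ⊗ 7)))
(((-5 ⊗ -4) ⊕ (6 ⊗ 0)) ⊗ ((9 ⊗ -5) ⊗ (3 ⊗ 7))) = 5

Expand innermost to outermost. Recall ⊕ takes the minimum of its arguments and ⊗ takes their sum. Working out the expression (((-5 ⊗ -4) ⊕ (6 ⊗ 0)) ⊗ ((9 ⊗ -5) ⊗ (3 ⊗ 7))) gives 5.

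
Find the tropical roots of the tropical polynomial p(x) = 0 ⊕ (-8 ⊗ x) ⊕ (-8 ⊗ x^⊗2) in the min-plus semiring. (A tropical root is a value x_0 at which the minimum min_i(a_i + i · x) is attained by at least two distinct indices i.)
Roots: {0, 8}

Each tropical root is a break point of the lower envelope of the lines y = a_i + i · x (there are 3 lines, with slopes 0, 1, ..., 2). Only the lines that attain the minimum somewhere contribute to roots; other lines are dominated. Here the surviving (envelope) indices are i = 2, i = 1, i = 0.
Intersections between consecutive envelope lines give the roots: for adjacent envelope indices i < j the intersection is x = (a_i − a_j) / (j − i). Reading off the sorted break points: {0, 8}.
Verification: at each break x_0, at least two indices attain the minimum of min_i(a_i + i · x_0).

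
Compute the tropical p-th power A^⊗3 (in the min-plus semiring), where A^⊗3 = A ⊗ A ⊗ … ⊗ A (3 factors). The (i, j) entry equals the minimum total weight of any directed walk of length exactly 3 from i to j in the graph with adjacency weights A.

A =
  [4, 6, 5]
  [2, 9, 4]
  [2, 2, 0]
A^⊗3 =
  [7, 7, 5]
  [6, 6, 4]
  [2, 2, 0]

Each entry (A^⊗3)_ij equals the minimum over all length-3 walks i = v_0 → v_1 → … → v_3 = j of Σ_t A[v_t][v_{t+1}]. For example, for (i, j) = (0, 2) we minimise over 9 possible intermediate vertex sequences; the minimum is 5, attained along the walk 0 → 2 → 2 → 2.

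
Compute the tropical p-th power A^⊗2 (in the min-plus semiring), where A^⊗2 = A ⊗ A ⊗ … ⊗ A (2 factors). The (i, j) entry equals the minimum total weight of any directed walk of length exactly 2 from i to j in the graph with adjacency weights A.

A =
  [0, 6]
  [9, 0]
A^⊗2 =
  [0, 6]
  [9, 0]

Each entry (A^⊗2)_ij equals the minimum over all length-2 walks i = v_0 → v_1 → … → v_2 = j of Σ_t A[v_t][v_{t+1}]. For example, for (i, j) = (0, 1) we minimise over 2 possible intermediate vertex sequences; the minimum is 6, attained along the walk 0 → 0 → 1.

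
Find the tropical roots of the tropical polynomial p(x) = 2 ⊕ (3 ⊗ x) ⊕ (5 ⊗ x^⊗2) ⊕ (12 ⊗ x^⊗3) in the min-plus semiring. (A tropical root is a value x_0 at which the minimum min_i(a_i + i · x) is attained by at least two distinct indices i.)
Roots: {-7, -2, -1}

Each tropical root is a break point of the lower envelope of the lines y = a_i + i · x (there are 4 lines, with slopes 0, 1, ..., 3). Only the lines that attain the minimum somewhere contribute to roots; other lines are dominated. Here the surviving (envelope) indices are i = 3, i = 2, i = 1, i = 0.
Intersections between consecutive envelope lines give the roots: for adjacent envelope indices i < j the intersection is x = (a_i − a_j) / (j − i). Reading off the sorted break points: {-7, -2, -1}.
Verification: at each break x_0, at least two indices attain the minimum of min_i(a_i + i · x_0).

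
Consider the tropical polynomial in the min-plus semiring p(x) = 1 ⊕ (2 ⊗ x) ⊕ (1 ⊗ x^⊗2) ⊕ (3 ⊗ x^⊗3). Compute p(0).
p(0) = 1

A tropical monomial a ⊗ x^⊗i evaluates to a + i · x. Evaluating each term at x = 0:
  Term 0 contributes 1 + 0 · 0 = 1
  Term 1 contributes 2 + 1 · 0 = 2
  Term 2 contributes 1 + 2 · 0 = 1
  Term 3 contributes 3 + 3 · 0 = 3
p(0) = ⊕ of these = min[1, 2, 1, 3] = 1.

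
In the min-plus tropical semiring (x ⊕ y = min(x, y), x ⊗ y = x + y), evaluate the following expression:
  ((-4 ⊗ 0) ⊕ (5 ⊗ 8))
((-4 ⊗ 0) ⊕ (5 ⊗ 8)) = -4

Expand innermost to outermost. Recall ⊕ takes the minimum of its arguments and ⊗ takes their sum. Working out the expression ((-4 ⊗ 0) ⊕ (5 ⊗ 8)) gives -4.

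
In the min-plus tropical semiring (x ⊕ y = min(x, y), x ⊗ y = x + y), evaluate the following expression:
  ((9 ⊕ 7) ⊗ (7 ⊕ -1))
((9 ⊕ 7) ⊗ (7 ⊕ -1)) = 6

Expand innermost to outermost. Recall ⊕ takes the minimum of its arguments and ⊗ takes their sum. Working out the expression ((9 ⊕ 7) ⊗ (7 ⊕ -1)) gives 6.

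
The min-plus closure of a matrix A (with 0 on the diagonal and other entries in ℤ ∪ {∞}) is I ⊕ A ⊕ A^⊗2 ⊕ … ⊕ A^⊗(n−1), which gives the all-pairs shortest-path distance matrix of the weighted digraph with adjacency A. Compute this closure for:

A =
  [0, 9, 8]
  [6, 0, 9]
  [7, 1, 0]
Closure =
  [0, 9, 8]
  [6, 0, 9]
  [7, 1, 0]

This is the Floyd-Warshall all-pairs shortest-path computation. For each intermediate vertex k = 0, 1, …, 2, update dist[i][j] ← min(dist[i][j], dist[i][k] + dist[k][j]). The final matrix gives, for each (i, j), the minimum total weight of any directed path from i to j (possibly empty when i = j).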